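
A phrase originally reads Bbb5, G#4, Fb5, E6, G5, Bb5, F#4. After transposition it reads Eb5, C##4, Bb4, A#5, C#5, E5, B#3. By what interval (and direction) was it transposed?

down a diminished fifth

Take the first pair: Bbb5 → Eb5. B to E spans 5 letter names, so the interval is some kind of fifth.
Eb5 to Bbb5 is 6 semitones, which makes it a diminished fifth; the second version is lower, so the direction is down.
Checking another pair — F#4 → B#3 — gives the same interval.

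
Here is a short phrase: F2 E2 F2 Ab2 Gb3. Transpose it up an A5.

An augmented fifth up from F2 gives C#3.
E2: a fifth up reaches B, and 8 semitones makes it B#2.
F2 up an augmented fifth is C#3.
Ab2: a fifth up reaches E, and 8 semitones makes it E3.
Gb3 up an augmented fifth is D4.

C#3 B#2 C#3 E3 D4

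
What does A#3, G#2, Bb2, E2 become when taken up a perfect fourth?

A#3 -> D#4
G#2 -> C#3
Bb2 -> Eb3
E2 -> A2

D#4 C#3 Eb3 A2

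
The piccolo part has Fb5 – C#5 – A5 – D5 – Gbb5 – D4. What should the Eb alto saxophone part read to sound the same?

First find concert pitch: the piccolo sounds a perfect octave above written, so Fb5 C#5 A5 D5 Gbb5 D4 sounds Fb6 C#6 A6 D6 Gbb6 D5.
Then write for Eb alto saxophone: it sounds a major sixth below written, so the part must be a major sixth above concert.
Fb6 → Db7
C#6 → A#6
A6 → F#7
D6 → B6
Gbb6 → Ebb7
D5 → B5

Db7 A#6 F#7 B6 Ebb7 B5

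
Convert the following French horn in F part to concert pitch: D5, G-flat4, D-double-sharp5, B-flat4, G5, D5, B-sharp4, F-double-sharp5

G4 Cb4 G##4 Eb4 C5 G4 E#4 B#4

Written C4 on the French horn in F sounds as F3, a perfect fifth lower; apply that shift to every note.
D5 gives G4
Gb4 gives Cb4
D##5 gives G##4
Bb4 gives Eb4
G5 gives C5
D5 gives G4
B#4 gives E#4
F##5 gives B#4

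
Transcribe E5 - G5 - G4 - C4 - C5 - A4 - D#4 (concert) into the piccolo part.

The piccolo sounds a perfect octave above written, so the written part must be a perfect octave below concert — transpose each note down.
E5 to E4
G5 to G4
G4 to G3
C4 to C3
C5 to C4
A4 to A3
D#4 to D#3

E4 G4 G3 C3 C4 A3 D#3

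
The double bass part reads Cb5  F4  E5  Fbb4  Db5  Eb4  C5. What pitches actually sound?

Cb4 F3 E4 Fbb3 Db4 Eb3 C4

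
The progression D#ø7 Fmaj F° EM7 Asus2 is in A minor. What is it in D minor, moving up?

A minor up to D minor is a perfect fourth; each chord root moves by that interval while the quality stays the same.
D#ø7: root D# up a perfect fourth → G#, giving G#ø7.
Fmaj: root F up a perfect fourth → Bb, giving Bbmaj.
F°: root F up a perfect fourth → Bb, giving Bb°.
EM7: root E up a perfect fourth → A, giving AM7.
Asus2: root A up a perfect fourth → D, giving Dsus2.

G#ø7 Bbmaj Bb° AM7 Dsus2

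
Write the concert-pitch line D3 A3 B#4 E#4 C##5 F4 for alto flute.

Written C4 sounds as G3 on the alto flute, so concert pitches are written a perfect fourth up.
D3 to G3
A3 to D4
B#4 to E#5
E#4 to A#4
C##5 to F##5
F4 to Bb4

G3 D4 E#5 A#4 F##5 Bb4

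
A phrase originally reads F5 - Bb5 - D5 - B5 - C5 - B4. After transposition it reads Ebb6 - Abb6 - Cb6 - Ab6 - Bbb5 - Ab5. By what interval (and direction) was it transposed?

From F5 to Ebb6 is 7 letter names — a seventh of some quality.
F5 to Ebb6 is 9 semitones, which makes it a diminished seventh; the second version is higher, so the direction is up.
Checking another pair — B4 → Ab5 — gives the same interval.

up a diminished seventh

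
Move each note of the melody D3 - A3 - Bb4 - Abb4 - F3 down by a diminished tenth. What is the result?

B#1 F##2 G#3 F3 D#2

D3 down a diminished tenth is B#1.
A3 down a diminished tenth is F##2.
Bb4 down a diminished tenth is G#3.
Abb4 down a diminished tenth is F3.
F3: a tenth down reaches D, and 14 semitones makes it D#2.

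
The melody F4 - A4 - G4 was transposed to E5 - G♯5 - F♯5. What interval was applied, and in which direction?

up a major seventh

Take the first pair: F4 → E5. F to E spans 7 letter names, so the interval is some kind of seventh.
F4 to E5 is 11 semitones, which makes it a major seventh; the second version is higher, so the direction is up.
Checking another pair — G4 → F#5 — gives the same interval.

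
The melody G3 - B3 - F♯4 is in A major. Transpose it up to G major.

A major to G major up is a minor seventh, so every note moves up by that interval.
G3 → F4
B3 → A4
F#4 → E5

F4 A4 E5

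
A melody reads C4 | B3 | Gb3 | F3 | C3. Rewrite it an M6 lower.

Eb3 D3 Bbb2 Ab2 Eb2

C4 → Eb3
B3 → D3
Gb3 → Bbb2
F3 → Ab2
C3 → Eb2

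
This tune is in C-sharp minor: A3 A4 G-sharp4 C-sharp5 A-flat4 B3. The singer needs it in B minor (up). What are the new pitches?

C-sharp minor to B minor up is a minor seventh, so every note moves up by that interval.
A3 gives G4
A4 gives G5
G#4 gives F#5
C#5 gives B5
Ab4 gives Gb5
B3 gives A4

G4 G5 F#5 B5 Gb5 A4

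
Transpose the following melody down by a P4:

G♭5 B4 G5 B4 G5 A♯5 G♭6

Db5 F#4 D5 F#4 D5 E#5 Db6

Gb5: a fourth down reaches D, and 5 semitones makes it Db5.
B4: a fourth down reaches F, and 5 semitones makes it F#4.
G5: a fourth down reaches D, and 5 semitones makes it D5.
B4 down a perfect fourth is F#4.
G5 down a perfect fourth is D5.
A#5: a fourth down reaches E, and 5 semitones makes it E#5.
Gb6 down a perfect fourth is Db6.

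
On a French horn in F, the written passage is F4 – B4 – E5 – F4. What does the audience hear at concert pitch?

The French horn in F sounds a perfect fifth below written, so transpose each written note down a perfect fifth.
F4 gives Bb3
B4 gives E4
E5 gives A4
F4 gives Bb3

Bb3 E4 A4 Bb3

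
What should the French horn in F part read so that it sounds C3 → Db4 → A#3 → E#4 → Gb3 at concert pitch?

The French horn in F sounds a perfect fifth below written, so the written part must be a perfect fifth above concert — transpose each note up.
C3 becomes G3
Db4 becomes Ab4
A#3 becomes E#4
E#4 becomes B#4
Gb3 becomes Db4

G3 Ab4 E#4 B#4 Db4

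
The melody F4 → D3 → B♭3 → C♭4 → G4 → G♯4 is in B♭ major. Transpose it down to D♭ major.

Ab3 F2 Db3 Ebb3 Bb3 B3

B♭ major to D♭ major down is a major sixth, so every note moves down by that interval.
F4 gives Ab3
D3 gives F2
Bb3 gives Db3
Cb4 gives Ebb3
G4 gives Bb3
G#4 gives B3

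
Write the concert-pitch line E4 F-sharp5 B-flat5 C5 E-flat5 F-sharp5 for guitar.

E5 F#6 Bb6 C6 Eb6 F#6

The guitar sounds a perfect octave below written, so the written part must be a perfect octave above concert — transpose each note up.
E4 to E5
F#5 to F#6
Bb5 to Bb6
C5 to C6
Eb5 to Eb6
F#5 to F#6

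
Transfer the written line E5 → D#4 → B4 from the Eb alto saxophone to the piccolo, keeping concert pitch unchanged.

G3 F#2 D3

First find concert pitch: the Eb alto saxophone sounds a major sixth below written, so E5 D#4 B4 sounds G4 F#3 D4.
Then write for piccolo: it sounds a perfect octave above written, so the part must be a perfect octave below concert.
G4 → G3
F#3 → F#2
D4 → D3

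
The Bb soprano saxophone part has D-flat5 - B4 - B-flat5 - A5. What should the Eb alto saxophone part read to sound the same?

Ab5 F#5 F6 E6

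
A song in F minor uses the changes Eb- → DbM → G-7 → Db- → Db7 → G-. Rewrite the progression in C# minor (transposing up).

F minor up to C# minor is an augmented fifth; each chord root moves by that interval while the quality stays the same.
Eb-: root Eb up an augmented fifth → B, giving B-.
DbM: root Db up an augmented fifth → A, giving AM.
G-7: root G up an augmented fifth → D#, giving D#-7.
Db-: root Db up an augmented fifth → A, giving A-.
Db7: root Db up an augmented fifth → A, giving A7.
G-: root G up an augmented fifth → D#, giving D#-.

B- AM D#-7 A- A7 D#-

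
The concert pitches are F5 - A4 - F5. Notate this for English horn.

The English horn sounds a perfect fifth below written, so the written part must be a perfect fifth above concert — transpose each note up.
F5 to C6
A4 to E5
F5 to C6

C6 E5 C6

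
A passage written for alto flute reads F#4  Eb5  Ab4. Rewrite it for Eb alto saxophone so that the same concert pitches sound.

A#4 G5 C5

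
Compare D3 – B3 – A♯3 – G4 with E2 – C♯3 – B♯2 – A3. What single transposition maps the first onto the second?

down a minor seventh

Take the first pair: D3 → E2. D to E spans 7 letter names, so the interval is some kind of seventh.
E2 to D3 is 10 semitones, which makes it a minor seventh; the second version is lower, so the direction is down.
Checking another pair — G4 → A3 — gives the same interval.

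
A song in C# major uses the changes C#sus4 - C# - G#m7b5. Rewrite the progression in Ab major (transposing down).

Absus4 Ab Ebm7b5

C# major down to Ab major is an augmented third; each chord root moves by that interval while the quality stays the same.
C#sus4: root C# down an augmented third → Ab, giving Absus4.
C#: root C# down an augmented third → Ab, giving Ab.
G#m7b5: root G# down an augmented third → Eb, giving Ebm7b5.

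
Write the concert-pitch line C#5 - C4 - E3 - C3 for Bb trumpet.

The Bb trumpet sounds a major second below written, so the written part must be a major second above concert — transpose each note up.
C#5 gives D#5
C4 gives D4
E3 gives F#3
C3 gives D3

D#5 D4 F#3 D3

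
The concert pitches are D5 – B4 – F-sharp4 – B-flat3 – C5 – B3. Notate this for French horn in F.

A5 F#5 C#5 F4 G5 F#4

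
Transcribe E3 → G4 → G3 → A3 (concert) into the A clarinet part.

G3 Bb4 Bb3 C4

Written C4 sounds as A3 on the A clarinet, so concert pitches are written a minor third up.
E3 gives G3
G4 gives Bb4
G3 gives Bb3
A3 gives C4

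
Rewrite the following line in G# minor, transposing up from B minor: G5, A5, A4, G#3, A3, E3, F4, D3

From B up to G# is a major sixth; apply that to each pitch.
G5 -> E6
A5 -> F#6
A4 -> F#5
G#3 -> E#4
A3 -> F#4
E3 -> C#4
F4 -> D5
D3 -> B3

E6 F#6 F#5 E#4 F#4 C#4 D5 B3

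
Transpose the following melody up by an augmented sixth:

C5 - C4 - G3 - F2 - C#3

C5 → A#5
C4 → A#4
G3 → E#4
F2 → D#3
C#3 → A##3

A#5 A#4 E#4 D#3 A##3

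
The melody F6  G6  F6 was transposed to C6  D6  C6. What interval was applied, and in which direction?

down a perfect fourth

From F6 to C6 is 4 letter names — a fourth of some quality.
C6 to F6 is 5 semitones, which makes it a perfect fourth; the second version is lower, so the direction is down.
Checking another pair — F6 → C6 — gives the same interval.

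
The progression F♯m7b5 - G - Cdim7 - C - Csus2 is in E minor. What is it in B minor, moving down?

C#m7b5 D Gdim7 G Gsus2

E minor down to B minor is a perfect fourth; each chord root moves by that interval while the quality stays the same.
F♯m7b5: root F♯ down a perfect fourth → C#, giving C#m7b5.
G: root G down a perfect fourth → D, giving D.
Cdim7: root C down a perfect fourth → G, giving Gdim7.
C: root C down a perfect fourth → G, giving G.
Csus2: root C down a perfect fourth → G, giving Gsus2.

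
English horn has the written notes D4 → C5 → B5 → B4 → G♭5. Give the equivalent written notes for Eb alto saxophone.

First find concert pitch: the English horn sounds a perfect fifth below written, so D4 C5 B5 B4 G♭5 sounds G3 F4 E5 E4 Cb5.
Then write for Eb alto saxophone: it sounds a major sixth below written, so the part must be a major sixth above concert.
G3 → E4
F4 → D5
E5 → C#6
E4 → C#5
Cb5 → Ab5

E4 D5 C#6 C#5 Ab5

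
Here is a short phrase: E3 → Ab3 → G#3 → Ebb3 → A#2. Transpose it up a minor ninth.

E3 to F4
Ab3 to Bbb4
G#3 to A4
Ebb3 to Fbb4
A#2 to B3

F4 Bbb4 A4 Fbb4 B3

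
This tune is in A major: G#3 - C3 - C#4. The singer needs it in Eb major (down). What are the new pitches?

D3 Gb2 G3

A major to Eb major down is an augmented fourth, so every note moves down by that interval.
G#3 becomes D3
C3 becomes Gb2
C#4 becomes G3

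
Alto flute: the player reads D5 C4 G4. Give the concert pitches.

A4 G3 D4

The alto flute sounds a perfect fourth below written, so transpose each written note down a perfect fourth.
D5 gives A4
C4 gives G3
G4 gives D4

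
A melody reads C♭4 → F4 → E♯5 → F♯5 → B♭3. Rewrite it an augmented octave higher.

C5 F#5 E##6 F##6 B4

Cb4 becomes C5
F4 becomes F#5
E#5 becomes E##6
F#5 becomes F##6
Bb3 becomes B4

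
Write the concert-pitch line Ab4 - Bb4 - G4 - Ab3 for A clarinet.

Written C4 sounds as A3 on the A clarinet, so concert pitches are written a minor third up.
Ab4 to Cb5
Bb4 to Db5
G4 to Bb4
Ab3 to Cb4

Cb5 Db5 Bb4 Cb4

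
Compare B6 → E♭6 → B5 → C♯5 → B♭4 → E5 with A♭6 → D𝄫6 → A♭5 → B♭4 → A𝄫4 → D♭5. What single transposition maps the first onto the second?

down an augmented second

From B6 to Ab6 is 2 letter names — a second of some quality.
Ab6 to B6 is 3 semitones, which makes it an augmented second; the second version is lower, so the direction is down.
Checking another pair — E5 → Db5 — gives the same interval.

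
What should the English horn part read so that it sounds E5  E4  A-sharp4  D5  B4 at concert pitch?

B5 B4 E#5 A5 F#5

The English horn sounds a perfect fifth below written, so the written part must be a perfect fifth above concert — transpose each note up.
E5 gives B5
E4 gives B4
A#4 gives E#5
D5 gives A5
B4 gives F#5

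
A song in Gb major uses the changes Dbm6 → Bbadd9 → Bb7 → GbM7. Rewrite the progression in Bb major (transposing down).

Fm6 Dadd9 D7 BbM7

Gb major down to Bb major is a minor sixth; each chord root moves by that interval while the quality stays the same.
Dbm6: root Db down a minor sixth → F, giving Fm6.
Bbadd9: root Bb down a minor sixth → D, giving Dadd9.
Bb7: root Bb down a minor sixth → D, giving D7.
GbM7: root Gb down a minor sixth → Bb, giving BbM7.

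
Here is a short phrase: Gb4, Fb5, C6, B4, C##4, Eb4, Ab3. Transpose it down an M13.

Gb4 → Bbb2
Fb5 → Abb3
C6 → Eb4
B4 → D3
C##4 → E#2
Eb4 → Gb2
Ab3 → Cb2

Bbb2 Abb3 Eb4 D3 E#2 Gb2 Cb2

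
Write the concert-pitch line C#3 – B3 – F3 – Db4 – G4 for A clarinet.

The A clarinet sounds a minor third below written, so the written part must be a minor third above concert — transpose each note up.
C#3 → E3
B3 → D4
F3 → Ab3
Db4 → Fb4
G4 → Bb4

E3 D4 Ab3 Fb4 Bb4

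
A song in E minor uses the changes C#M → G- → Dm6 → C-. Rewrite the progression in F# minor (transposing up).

E minor up to F# minor is a major second; each chord root moves by that interval while the quality stays the same.
C#M: root C# up a major second → D#, giving D#M.
G-: root G up a major second → A, giving A-.
Dm6: root D up a major second → E, giving Em6.
C-: root C up a major second → D, giving D-.

D#M A- Em6 D-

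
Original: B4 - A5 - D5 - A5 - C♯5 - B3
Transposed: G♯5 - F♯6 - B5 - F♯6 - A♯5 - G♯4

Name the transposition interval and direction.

up a major sixth

Take the first pair: B4 → G#5. B to G spans 6 letter names, so the interval is some kind of sixth.
B4 to G#5 is 9 semitones, which makes it a major sixth; the second version is higher, so the direction is up.
Checking another pair — B3 → G#4 — gives the same interval.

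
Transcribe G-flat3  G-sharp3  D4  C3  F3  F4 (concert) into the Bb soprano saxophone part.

Ab3 A#3 E4 D3 G3 G4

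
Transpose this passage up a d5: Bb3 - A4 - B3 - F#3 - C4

Fb4 Eb5 F4 C4 Gb4

Bb3 to Fb4
A4 to Eb5
B3 to F4
F#3 to C4
C4 to Gb4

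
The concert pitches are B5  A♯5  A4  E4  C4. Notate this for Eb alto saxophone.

G#6 F##6 F#5 C#5 A4

Written C4 sounds as Eb3 on the Eb alto saxophone, so concert pitches are written a major sixth up.
B5 → G#6
A#5 → F##6
A4 → F#5
E4 → C#5
C4 → A4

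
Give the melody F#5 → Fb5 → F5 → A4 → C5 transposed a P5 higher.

A perfect fifth up from F#5 gives C#6.
Fb5: a fifth up reaches C, and 7 semitones makes it Cb6.
A perfect fifth up from F5 gives C6.
A perfect fifth up from A4 gives E5.
C5 up a perfect fifth is G5.

C#6 Cb6 C6 E5 G5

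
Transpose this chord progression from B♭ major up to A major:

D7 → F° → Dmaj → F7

B♭ major up to A major is a major seventh; each chord root moves by that interval while the quality stays the same.
D7: root D up a major seventh → C#, giving C#7.
F°: root F up a major seventh → E, giving E°.
Dmaj: root D up a major seventh → C#, giving C#maj.
F7: root F up a major seventh → E, giving E7.

C#7 E° C#maj E7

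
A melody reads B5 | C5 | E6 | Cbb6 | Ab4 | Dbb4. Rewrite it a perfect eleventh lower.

A perfect eleventh down from B5 gives F#4.
C5: an eleventh down reaches G, and 17 semitones makes it G3.
E6: an eleventh down reaches B, and 17 semitones makes it B4.
A perfect eleventh down from Cbb6 gives Gbb4.
Ab4: an eleventh down reaches E, and 17 semitones makes it Eb3.
A perfect eleventh down from Dbb4 gives Abb2.

F#4 G3 B4 Gbb4 Eb3 Abb2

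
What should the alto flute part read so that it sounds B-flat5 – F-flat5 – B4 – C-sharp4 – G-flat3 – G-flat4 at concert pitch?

Eb6 Bbb5 E5 F#4 Cb4 Cb5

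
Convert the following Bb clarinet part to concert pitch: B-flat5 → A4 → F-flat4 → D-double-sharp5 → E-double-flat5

Ab5 G4 Ebb4 C##5 Dbb5

The Bb clarinet sounds a major second below written, so transpose each written note down a major second.
Bb5 to Ab5
A4 to G4
Fb4 to Ebb4
D##5 to C##5
Ebb5 to Dbb5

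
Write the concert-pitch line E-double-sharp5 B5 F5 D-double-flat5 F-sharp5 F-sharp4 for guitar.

E##6 B6 F6 Dbb6 F#6 F#5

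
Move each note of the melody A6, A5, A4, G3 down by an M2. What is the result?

G6 G5 G4 F3

A6: a second down reaches G, and 2 semitones makes it G6.
A5 down a major second is G5.
A major second down from A4 gives G4.
A major second down from G3 gives F3.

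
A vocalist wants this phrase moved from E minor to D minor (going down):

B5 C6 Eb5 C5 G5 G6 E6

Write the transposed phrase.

E minor to D minor down is a major second, so every note moves down by that interval.
B5 -> A5
C6 -> Bb5
Eb5 -> Db5
C5 -> Bb4
G5 -> F5
G6 -> F6
E6 -> D6

A5 Bb5 Db5 Bb4 F5 F6 D6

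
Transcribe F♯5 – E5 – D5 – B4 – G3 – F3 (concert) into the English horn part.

C#6 B5 A5 F#5 D4 C4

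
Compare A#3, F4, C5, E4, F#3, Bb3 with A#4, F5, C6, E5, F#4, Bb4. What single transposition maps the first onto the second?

Take the first pair: A#3 → A#4. A to A spans 8 letter names, so the interval is some kind of octave.
A#3 to A#4 is 12 semitones, which makes it a perfect octave; the second version is higher, so the direction is up.
Checking another pair — Bb3 → Bb4 — gives the same interval.

up a perfect octave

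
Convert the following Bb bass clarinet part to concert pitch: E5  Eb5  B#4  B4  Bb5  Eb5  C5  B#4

The Bb bass clarinet sounds a major ninth below written, so transpose each written note down a major ninth.
E5 → D4
Eb5 → Db4
B#4 → A#3
B4 → A3
Bb5 → Ab4
Eb5 → Db4
C5 → Bb3
B#4 → A#3

D4 Db4 A#3 A3 Ab4 Db4 Bb3 A#3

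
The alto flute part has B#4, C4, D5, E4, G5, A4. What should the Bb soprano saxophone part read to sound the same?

G##4 A3 B4 C#4 E5 F#4

First find concert pitch: the alto flute sounds a perfect fourth below written, so B#4 C4 D5 E4 G5 A4 sounds F##4 G3 A4 B3 D5 E4.
Then write for Bb soprano saxophone: it sounds a major second below written, so the part must be a major second above concert.
F##4 → G##4
G3 → A3
A4 → B4
B3 → C#4
D5 → E5
E4 → F#4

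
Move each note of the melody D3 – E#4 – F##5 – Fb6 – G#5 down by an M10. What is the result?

Bb1 C#3 D#4 Dbb5 E4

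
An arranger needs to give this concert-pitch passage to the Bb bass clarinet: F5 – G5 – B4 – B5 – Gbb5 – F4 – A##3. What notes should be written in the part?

Written C4 sounds as Bb2 on the Bb bass clarinet, so concert pitches are written a major ninth up.
F5 → G6
G5 → A6
B4 → C#6
B5 → C#7
Gbb5 → Abb6
F4 → G5
A##3 → B##4

G6 A6 C#6 C#7 Abb6 G5 B##4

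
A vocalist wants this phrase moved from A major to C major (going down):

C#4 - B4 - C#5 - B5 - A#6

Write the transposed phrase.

From A down to C is a major sixth; apply that to each pitch.
C#4 -> E3
B4 -> D4
C#5 -> E4
B5 -> D5
A#6 -> C#6

E3 D4 E4 D5 C#6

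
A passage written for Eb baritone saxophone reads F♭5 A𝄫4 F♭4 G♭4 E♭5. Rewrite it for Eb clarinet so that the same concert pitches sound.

Fb3 Abb2 Fb2 Gb2 Eb3

First find concert pitch: the Eb baritone saxophone sounds a major thirteenth below written, so F♭5 A𝄫4 F♭4 G♭4 E♭5 sounds Abb3 Cbb3 Abb2 Bbb2 Gb3.
Then write for Eb clarinet: it sounds a minor third above written, so the part must be a minor third below concert.
Abb3 → Fb3
Cbb3 → Abb2
Abb2 → Fb2
Bbb2 → Gb2
Gb3 → Eb3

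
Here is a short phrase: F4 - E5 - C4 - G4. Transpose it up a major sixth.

D5 C#6 A4 E5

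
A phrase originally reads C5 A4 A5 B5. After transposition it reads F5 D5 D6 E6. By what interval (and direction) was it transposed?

Take the first pair: C5 → F5. C to F spans 4 letter names, so the interval is some kind of fourth.
C5 to F5 is 5 semitones, which makes it a perfect fourth; the second version is higher, so the direction is up.
Checking another pair — B5 → E6 — gives the same interval.

up a perfect fourth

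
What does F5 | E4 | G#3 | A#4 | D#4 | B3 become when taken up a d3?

Abb5 Gb4 Bb3 C5 F4 Db4

F5 to Abb5
E4 to Gb4
G#3 to Bb3
A#4 to C5
D#4 to F4
B3 to Db4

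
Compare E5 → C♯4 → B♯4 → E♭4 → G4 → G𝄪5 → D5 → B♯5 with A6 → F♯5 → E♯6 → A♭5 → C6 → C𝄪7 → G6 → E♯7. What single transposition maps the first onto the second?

Take the first pair: E5 → A6. E to A spans 11 letter names, so the interval is some kind of eleventh.
E5 to A6 is 17 semitones, which makes it a perfect eleventh; the second version is higher, so the direction is up.
Checking another pair — B#5 → E#7 — gives the same interval.

up a perfect eleventh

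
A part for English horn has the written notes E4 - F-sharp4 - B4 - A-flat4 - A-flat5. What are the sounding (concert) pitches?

The English horn sounds a perfect fifth below written, so transpose each written note down a perfect fifth.
E4 -> A3
F#4 -> B3
B4 -> E4
Ab4 -> Db4
Ab5 -> Db5

A3 B3 E4 Db4 Db5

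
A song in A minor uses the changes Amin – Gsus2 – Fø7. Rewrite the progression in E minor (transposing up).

A minor up to E minor is a perfect fifth; each chord root moves by that interval while the quality stays the same.
Amin: root A up a perfect fifth → E, giving Emin.
Gsus2: root G up a perfect fifth → D, giving Dsus2.
Fø7: root F up a perfect fifth → C, giving Cø7.

Emin Dsus2 Cø7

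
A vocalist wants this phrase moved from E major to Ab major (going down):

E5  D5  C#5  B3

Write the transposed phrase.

Ab4 Gb4 F4 Eb3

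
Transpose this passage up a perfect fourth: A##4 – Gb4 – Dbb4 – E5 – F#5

D##5 Cb5 Gbb4 A5 B5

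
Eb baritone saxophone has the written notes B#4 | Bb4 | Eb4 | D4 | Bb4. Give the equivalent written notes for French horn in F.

First find concert pitch: the Eb baritone saxophone sounds a major thirteenth below written, so B#4 Bb4 Eb4 D4 Bb4 sounds D#3 Db3 Gb2 F2 Db3.
Then write for French horn in F: it sounds a perfect fifth below written, so the part must be a perfect fifth above concert.
D#3 → A#3
Db3 → Ab3
Gb2 → Db3
F2 → C3
Db3 → Ab3

A#3 Ab3 Db3 C3 Ab3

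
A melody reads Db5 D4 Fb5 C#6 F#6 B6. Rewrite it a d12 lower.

G3 G#2 Bb3 F##4 B#4 E#5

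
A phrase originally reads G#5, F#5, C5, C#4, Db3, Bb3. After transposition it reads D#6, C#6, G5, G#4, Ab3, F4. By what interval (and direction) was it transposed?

up a perfect fifth

Take the first pair: G#5 → D#6. G to D spans 5 letter names, so the interval is some kind of fifth.
G#5 to D#6 is 7 semitones, which makes it a perfect fifth; the second version is higher, so the direction is up.
Checking another pair — Bb3 → F4 — gives the same interval.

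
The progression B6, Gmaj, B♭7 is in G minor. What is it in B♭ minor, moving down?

D6 Bbmaj Db7

G minor down to B♭ minor is a major sixth; each chord root moves by that interval while the quality stays the same.
B6: root B down a major sixth → D, giving D6.
Gmaj: root G down a major sixth → Bb, giving Bbmaj.
B♭7: root B♭ down a major sixth → Db, giving Db7.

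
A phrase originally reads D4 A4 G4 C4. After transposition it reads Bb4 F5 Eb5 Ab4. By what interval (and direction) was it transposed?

From D4 to Bb4 is 6 letter names — a sixth of some quality.
D4 to Bb4 is 8 semitones, which makes it a minor sixth; the second version is higher, so the direction is up.
Checking another pair — C4 → Ab4 — gives the same interval.

up a minor sixth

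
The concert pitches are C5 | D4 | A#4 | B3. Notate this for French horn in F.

G5 A4 E#5 F#4

Written C4 sounds as F3 on the French horn in F, so concert pitches are written a perfect fifth up.
C5 -> G5
D4 -> A4
A#4 -> E#5
B3 -> F#4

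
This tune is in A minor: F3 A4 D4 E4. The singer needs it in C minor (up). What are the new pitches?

Ab3 C5 F4 G4

From A up to C is a minor third; apply that to each pitch.
F3 → Ab3
A4 → C5
D4 → F4
E4 → G4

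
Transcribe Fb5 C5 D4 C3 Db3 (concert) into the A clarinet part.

Abb5 Eb5 F4 Eb3 Fb3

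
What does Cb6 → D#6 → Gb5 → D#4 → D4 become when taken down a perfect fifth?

Fb5 G#5 Cb5 G#3 G3

A perfect fifth down from Cb6 gives Fb5.
D#6: a fifth down reaches G, and 7 semitones makes it G#5.
Gb5: a fifth down reaches C, and 7 semitones makes it Cb5.
A perfect fifth down from D#4 gives G#3.
A perfect fifth down from D4 gives G3.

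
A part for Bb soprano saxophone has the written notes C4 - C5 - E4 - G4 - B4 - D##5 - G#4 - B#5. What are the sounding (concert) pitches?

Bb3 Bb4 D4 F4 A4 C##5 F#4 A#5

The Bb soprano saxophone sounds a major second below written, so transpose each written note down a major second.
C4 becomes Bb3
C5 becomes Bb4
E4 becomes D4
G4 becomes F4
B4 becomes A4
D##5 becomes C##5
G#4 becomes F#4
B#5 becomes A#5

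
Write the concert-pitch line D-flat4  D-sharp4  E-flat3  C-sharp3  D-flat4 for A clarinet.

Fb4 F#4 Gb3 E3 Fb4

Written C4 sounds as A3 on the A clarinet, so concert pitches are written a minor third up.
Db4 -> Fb4
D#4 -> F#4
Eb3 -> Gb3
C#3 -> E3
Db4 -> Fb4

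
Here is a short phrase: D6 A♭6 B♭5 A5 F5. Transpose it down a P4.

D6 → A5
Ab6 → Eb6
Bb5 → F5
A5 → E5
F5 → C5

A5 Eb6 F5 E5 C5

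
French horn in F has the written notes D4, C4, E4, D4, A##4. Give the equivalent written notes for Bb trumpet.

First find concert pitch: the French horn in F sounds a perfect fifth below written, so D4 C4 E4 D4 A##4 sounds G3 F3 A3 G3 D##4.
Then write for Bb trumpet: it sounds a major second below written, so the part must be a major second above concert.
G3 → A3
F3 → G3
A3 → B3
G3 → A3
D##4 → E##4

A3 G3 B3 A3 E##4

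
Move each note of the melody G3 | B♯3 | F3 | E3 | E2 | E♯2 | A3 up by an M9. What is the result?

A4 C##5 G4 F#4 F#3 F##3 B4

G3 to A4
B#3 to C##5
F3 to G4
E3 to F#4
E2 to F#3
E#2 to F##3
A3 to B4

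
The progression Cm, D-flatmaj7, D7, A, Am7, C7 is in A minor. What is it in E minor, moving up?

A minor up to E minor is a perfect fifth; each chord root moves by that interval while the quality stays the same.
Cm: root C up a perfect fifth → G, giving Gm.
D-flatmaj7: root D-flat up a perfect fifth → Ab, giving Abmaj7.
D7: root D up a perfect fifth → A, giving A7.
A: root A up a perfect fifth → E, giving E.
Am7: root A up a perfect fifth → E, giving Em7.
C7: root C up a perfect fifth → G, giving G7.

Gm Abmaj7 A7 E Em7 G7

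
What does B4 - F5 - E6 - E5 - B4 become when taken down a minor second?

A#4 E5 D#6 D#5 A#4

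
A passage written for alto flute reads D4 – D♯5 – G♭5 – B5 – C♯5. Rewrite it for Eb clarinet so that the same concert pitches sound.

First find concert pitch: the alto flute sounds a perfect fourth below written, so D4 D♯5 G♭5 B5 C♯5 sounds A3 A#4 Db5 F#5 G#4.
Then write for Eb clarinet: it sounds a minor third above written, so the part must be a minor third below concert.
A3 → F#3
A#4 → F##4
Db5 → Bb4
F#5 → D#5
G#4 → E#4

F#3 F##4 Bb4 D#5 E#4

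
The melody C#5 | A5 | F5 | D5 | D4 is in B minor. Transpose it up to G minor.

A5 F6 Db6 Bb5 Bb4

B minor to G minor up is a minor sixth, so every note moves up by that interval.
C#5 becomes A5
A5 becomes F6
F5 becomes Db6
D5 becomes Bb5
D4 becomes Bb4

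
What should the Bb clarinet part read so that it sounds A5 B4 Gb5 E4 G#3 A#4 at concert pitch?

B5 C#5 Ab5 F#4 A#3 B#4

The Bb clarinet sounds a major second below written, so the written part must be a major second above concert — transpose each note up.
A5 gives B5
B4 gives C#5
Gb5 gives Ab5
E4 gives F#4
G#3 gives A#3
A#4 gives B#4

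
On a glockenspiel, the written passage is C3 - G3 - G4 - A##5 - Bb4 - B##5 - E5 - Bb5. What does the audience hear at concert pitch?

C5 G5 G6 A##7 Bb6 B##7 E7 Bb7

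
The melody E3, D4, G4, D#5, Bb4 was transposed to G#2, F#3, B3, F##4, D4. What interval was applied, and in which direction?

From E3 to G#2 is 6 letter names — a sixth of some quality.
G#2 to E3 is 8 semitones, which makes it a minor sixth; the second version is lower, so the direction is down.
Checking another pair — Bb4 → D4 — gives the same interval.

down a minor sixth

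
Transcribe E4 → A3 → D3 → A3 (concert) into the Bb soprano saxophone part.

F#4 B3 E3 B3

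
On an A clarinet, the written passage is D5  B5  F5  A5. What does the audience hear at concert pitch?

The A clarinet sounds a minor third below written, so transpose each written note down a minor third.
D5 becomes B4
B5 becomes G#5
F5 becomes D5
A5 becomes F#5

B4 G#5 D5 F#5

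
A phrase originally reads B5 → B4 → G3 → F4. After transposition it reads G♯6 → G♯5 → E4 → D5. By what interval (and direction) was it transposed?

up a major sixth

From B5 to G#6 is 6 letter names — a sixth of some quality.
B5 to G#6 is 9 semitones, which makes it a major sixth; the second version is higher, so the direction is up.
Checking another pair — F4 → D5 — gives the same interval.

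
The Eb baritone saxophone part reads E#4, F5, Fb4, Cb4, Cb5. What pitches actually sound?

G#2 Ab3 Abb2 Ebb2 Ebb3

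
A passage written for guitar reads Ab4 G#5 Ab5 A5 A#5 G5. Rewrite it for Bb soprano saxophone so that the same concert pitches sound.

First find concert pitch: the guitar sounds a perfect octave below written, so Ab4 G#5 Ab5 A5 A#5 G5 sounds Ab3 G#4 Ab4 A4 A#4 G4.
Then write for Bb soprano saxophone: it sounds a major second below written, so the part must be a major second above concert.
Ab3 → Bb3
G#4 → A#4
Ab4 → Bb4
A4 → B4
A#4 → B#4
G4 → A4

Bb3 A#4 Bb4 B4 B#4 A4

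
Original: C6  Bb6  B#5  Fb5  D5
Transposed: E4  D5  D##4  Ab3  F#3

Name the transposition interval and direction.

Take the first pair: C6 → E4. C to E spans 13 letter names, so the interval is some kind of thirteenth.
E4 to C6 is 20 semitones, which makes it a minor thirteenth; the second version is lower, so the direction is down.
Checking another pair — D5 → F#3 — gives the same interval.

down a minor thirteenth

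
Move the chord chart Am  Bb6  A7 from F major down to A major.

F major down to A major is a minor sixth; each chord root moves by that interval while the quality stays the same.
Am: root A down a minor sixth → C#, giving C#m.
Bb6: root Bb down a minor sixth → D, giving D6.
A7: root A down a minor sixth → C#, giving C#7.

C#m D6 C#7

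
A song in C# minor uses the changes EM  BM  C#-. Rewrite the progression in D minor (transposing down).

C# minor down to D minor is a major seventh; each chord root moves by that interval while the quality stays the same.
EM: root E down a major seventh → F, giving FM.
BM: root B down a major seventh → C, giving CM.
C#-: root C# down a major seventh → D, giving D-.

FM CM D-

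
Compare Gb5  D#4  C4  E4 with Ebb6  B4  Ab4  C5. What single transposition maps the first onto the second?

From Gb5 to Ebb6 is 6 letter names — a sixth of some quality.
Gb5 to Ebb6 is 8 semitones, which makes it a minor sixth; the second version is higher, so the direction is up.
Checking another pair — E4 → C5 — gives the same interval.

up a minor sixth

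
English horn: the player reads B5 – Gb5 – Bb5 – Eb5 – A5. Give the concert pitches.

E5 Cb5 Eb5 Ab4 D5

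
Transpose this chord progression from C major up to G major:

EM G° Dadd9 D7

C major up to G major is a perfect fifth; each chord root moves by that interval while the quality stays the same.
EM: root E up a perfect fifth → B, giving BM.
G°: root G up a perfect fifth → D, giving D°.
Dadd9: root D up a perfect fifth → A, giving Aadd9.
D7: root D up a perfect fifth → A, giving A7.

BM D° Aadd9 A7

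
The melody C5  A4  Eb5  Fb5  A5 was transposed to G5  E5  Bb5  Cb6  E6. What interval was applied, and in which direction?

up a perfect fifth

From C5 to G5 is 5 letter names — a fifth of some quality.
C5 to G5 is 7 semitones, which makes it a perfect fifth; the second version is higher, so the direction is up.
Checking another pair — A5 → E6 — gives the same interval.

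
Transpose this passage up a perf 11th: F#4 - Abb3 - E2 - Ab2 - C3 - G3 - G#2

B5 Dbb5 A3 Db4 F4 C5 C#4

F#4 gives B5
Abb3 gives Dbb5
E2 gives A3
Ab2 gives Db4
C3 gives F4
G3 gives C5
G#2 gives C#4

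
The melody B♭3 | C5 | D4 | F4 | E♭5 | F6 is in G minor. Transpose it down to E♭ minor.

Gb3 Ab4 Bb3 Db4 Cb5 Db6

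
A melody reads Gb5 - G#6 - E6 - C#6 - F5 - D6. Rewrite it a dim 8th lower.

G4 G##5 E#5 C##5 F#4 D#5

A diminished octave down from Gb5 gives G4.
A diminished octave down from G#6 gives G##5.
E6 down a diminished octave is E#5.
C#6: an octave down reaches C, and 11 semitones makes it C##5.
A diminished octave down from F5 gives F#4.
D6 down a diminished octave is D#5.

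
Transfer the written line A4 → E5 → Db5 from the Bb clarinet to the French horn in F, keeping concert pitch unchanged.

D5 A5 Gb5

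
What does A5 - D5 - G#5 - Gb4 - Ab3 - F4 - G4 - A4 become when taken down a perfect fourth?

E5 A4 D#5 Db4 Eb3 C4 D4 E4

A5 gives E5
D5 gives A4
G#5 gives D#5
Gb4 gives Db4
Ab3 gives Eb3
F4 gives C4
G4 gives D4
A4 gives E4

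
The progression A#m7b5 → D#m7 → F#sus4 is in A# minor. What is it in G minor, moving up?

A# minor up to G minor is a diminished seventh; each chord root moves by that interval while the quality stays the same.
A#m7b5: root A# up a diminished seventh → G, giving Gm7b5.
D#m7: root D# up a diminished seventh → C, giving Cm7.
F#sus4: root F# up a diminished seventh → Eb, giving Ebsus4.

Gm7b5 Cm7 Ebsus4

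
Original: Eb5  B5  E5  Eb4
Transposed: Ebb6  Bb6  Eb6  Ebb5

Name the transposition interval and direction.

From Eb5 to Ebb6 is 8 letter names — an octave of some quality.
Eb5 to Ebb6 is 11 semitones, which makes it a diminished octave; the second version is higher, so the direction is up.
Checking another pair — Eb4 → Ebb5 — gives the same interval.

up a diminished octave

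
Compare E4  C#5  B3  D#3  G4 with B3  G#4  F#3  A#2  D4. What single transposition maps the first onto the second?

down a perfect fourth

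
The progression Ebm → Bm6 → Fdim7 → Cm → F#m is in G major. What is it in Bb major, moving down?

Gbm Dm6 Abdim7 Ebm Am

G major down to Bb major is a major sixth; each chord root moves by that interval while the quality stays the same.
Ebm: root Eb down a major sixth → Gb, giving Gbm.
Bm6: root B down a major sixth → D, giving Dm6.
Fdim7: root F down a major sixth → Ab, giving Abdim7.
Cm: root C down a major sixth → Eb, giving Ebm.
F#m: root F# down a major sixth → A, giving Am.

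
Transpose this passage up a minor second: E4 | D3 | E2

E4 -> F4
D3 -> Eb3
E2 -> F2

F4 Eb3 F2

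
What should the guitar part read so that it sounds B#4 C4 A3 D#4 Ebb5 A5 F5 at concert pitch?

B#5 C5 A4 D#5 Ebb6 A6 F6

The guitar sounds a perfect octave below written, so the written part must be a perfect octave above concert — transpose each note up.
B#4 to B#5
C4 to C5
A3 to A4
D#4 to D#5
Ebb5 to Ebb6
A5 to A6
F5 to F6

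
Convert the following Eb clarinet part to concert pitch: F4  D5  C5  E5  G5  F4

Written C4 on the Eb clarinet sounds as Eb4, a minor third higher; apply that shift to every note.
F4 -> Ab4
D5 -> F5
C5 -> Eb5
E5 -> G5
G5 -> Bb5
F4 -> Ab4

Ab4 F5 Eb5 G5 Bb5 Ab4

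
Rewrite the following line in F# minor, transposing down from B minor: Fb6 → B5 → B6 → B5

Cb6 F#5 F#6 F#5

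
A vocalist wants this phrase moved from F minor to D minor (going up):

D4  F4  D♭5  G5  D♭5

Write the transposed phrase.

B4 D5 Bb5 E6 Bb5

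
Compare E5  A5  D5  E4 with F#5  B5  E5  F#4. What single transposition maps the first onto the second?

up a major second

From E5 to F#5 is 2 letter names — a second of some quality.
E5 to F#5 is 2 semitones, which makes it a major second; the second version is higher, so the direction is up.
Checking another pair — E4 → F#4 — gives the same interval.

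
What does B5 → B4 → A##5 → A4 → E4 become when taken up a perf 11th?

B5 to E7
B4 to E6
A##5 to D##7
A4 to D6
E4 to A5

E7 E6 D##7 D6 A5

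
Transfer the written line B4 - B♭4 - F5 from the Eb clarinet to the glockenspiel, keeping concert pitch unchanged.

First find concert pitch: the Eb clarinet sounds a minor third above written, so B4 B♭4 F5 sounds D5 Db5 Ab5.
Then write for glockenspiel: it sounds a perfect fifteenth above written, so the part must be a perfect fifteenth below concert.
D5 → D3
Db5 → Db3
Ab5 → Ab3

D3 Db3 Ab3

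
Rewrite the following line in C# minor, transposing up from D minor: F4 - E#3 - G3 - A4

From D up to C# is a major seventh; apply that to each pitch.
F4 -> E5
E#3 -> D##4
G3 -> F#4
A4 -> G#5

E5 D##4 F#4 G#5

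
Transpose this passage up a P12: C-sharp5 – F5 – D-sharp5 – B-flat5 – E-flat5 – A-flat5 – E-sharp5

C#5 up a perfect twelfth is G#6.
F5: a twelfth up reaches C, and 19 semitones makes it C7.
A perfect twelfth up from D#5 gives A#6.
Bb5 up a perfect twelfth is F7.
Eb5: a twelfth up reaches B, and 19 semitones makes it Bb6.
Ab5 up a perfect twelfth is Eb7.
E#5 up a perfect twelfth is B#6.

G#6 C7 A#6 F7 Bb6 Eb7 B#6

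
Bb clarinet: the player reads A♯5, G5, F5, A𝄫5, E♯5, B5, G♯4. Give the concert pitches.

G#5 F5 Eb5 Gbb5 D#5 A5 F#4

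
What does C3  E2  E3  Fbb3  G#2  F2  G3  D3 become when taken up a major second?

A major second up from C3 gives D3.
E2 up a major second is F#2.
E3: a second up reaches F, and 2 semitones makes it F#3.
Fbb3: a second up reaches G, and 2 semitones makes it Gbb3.
A major second up from G#2 gives A#2.
F2 up a major second is G2.
G3: a second up reaches A, and 2 semitones makes it A3.
D3: a second up reaches E, and 2 semitones makes it E3.

D3 F#2 F#3 Gbb3 A#2 G2 A3 E3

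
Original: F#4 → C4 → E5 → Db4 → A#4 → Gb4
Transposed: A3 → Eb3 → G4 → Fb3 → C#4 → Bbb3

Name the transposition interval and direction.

down a major sixth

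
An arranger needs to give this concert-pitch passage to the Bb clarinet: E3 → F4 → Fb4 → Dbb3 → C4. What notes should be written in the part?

F#3 G4 Gb4 Ebb3 D4

The Bb clarinet sounds a major second below written, so the written part must be a major second above concert — transpose each note up.
E3 -> F#3
F4 -> G4
Fb4 -> Gb4
Dbb3 -> Ebb3
C4 -> D4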